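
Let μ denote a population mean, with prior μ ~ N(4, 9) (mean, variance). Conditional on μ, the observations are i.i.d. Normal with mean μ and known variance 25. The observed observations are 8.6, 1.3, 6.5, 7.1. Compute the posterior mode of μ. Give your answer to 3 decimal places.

μ̂_MAP = 5.107

n = 4; x̄ = (8.6 + 1.3 + 6.5 + 7.1)/4 = 23.5/4 = 5.875.
For a Normal prior and Normal likelihood with known variance, the posterior is Normal; its mode equals its mean, the precision-weighted average.
Prior precision 1/σ₀² = 1/9; data precision n/σ² = 4/25 = 0.16.
μ̂ = ((1/9)·4 + 0.16·5.875) / (1/9 + 0.16) = (623/450)/(61/225) = 623/122 ≈ 5.107.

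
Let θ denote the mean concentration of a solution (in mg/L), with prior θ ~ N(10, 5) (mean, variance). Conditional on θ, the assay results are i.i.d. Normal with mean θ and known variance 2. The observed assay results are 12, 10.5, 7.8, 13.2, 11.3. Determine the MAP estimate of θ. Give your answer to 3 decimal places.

θ̂_MAP = 10.889

n = 5; x̄ = (12 + 10.5 + 7.8 + 13.2 + 11.3)/5 = 54.8/5 = 10.96.
For a Normal prior and Normal likelihood with known variance, the posterior is Normal; its mode equals its mean, the precision-weighted average.
Prior precision 1/σ₀² = 1/5 = 0.2; data precision n/σ² = 5/2 = 2.5.
θ̂ = (0.2·10 + 2.5·10.96) / (0.2 + 2.5) = 29.4/2.7 = 98/9 ≈ 10.889.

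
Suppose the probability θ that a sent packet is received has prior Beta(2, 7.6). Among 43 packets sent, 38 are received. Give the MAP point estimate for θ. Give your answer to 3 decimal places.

θ̂_MAP = 0.771

Prior: Beta(2, 7.6).
Data: 38 successes in 43 trials. The binomial likelihood contributes θ^38(1−θ)^5, so the posterior is Beta(2+38, 7.6+5) = Beta(40, 12.6).
For Beta(a, b) with a, b > 1 the mode is (a−1)/(a+b−2) = 39/50.6 ≈ 0.771.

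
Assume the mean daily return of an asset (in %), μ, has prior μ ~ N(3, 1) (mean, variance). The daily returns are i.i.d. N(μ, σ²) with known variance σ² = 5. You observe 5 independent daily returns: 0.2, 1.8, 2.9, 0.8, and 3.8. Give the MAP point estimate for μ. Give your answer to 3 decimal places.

n = 5; x̄ = (0.2 + 1.8 + 2.9 + 0.8 + 3.8)/5 = 9.5/5 = 1.9.
For a Normal prior and Normal likelihood with known variance, the posterior is Normal; its mode equals its mean, the precision-weighted average.
Prior precision 1/σ₀² = 1/1 = 1; data precision n/σ² = 5/5 = 1.
μ̂ = (1·3 + 1·1.9) / (1 + 1) = 4.9/2 = 2.450.

μ̂_MAP = 2.450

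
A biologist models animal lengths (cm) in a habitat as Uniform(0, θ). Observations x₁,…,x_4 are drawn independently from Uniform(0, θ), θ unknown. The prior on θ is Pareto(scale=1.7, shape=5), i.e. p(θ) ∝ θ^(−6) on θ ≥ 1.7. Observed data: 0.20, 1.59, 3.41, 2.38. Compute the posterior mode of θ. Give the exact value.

θ̂_MAP = 3.41

The Uniform(0, θ) likelihood is θ^(−n) for θ ≥ max(xᵢ), zero otherwise. Here max(xᵢ) = 3.41.
Posterior ∝ θ^(−6) · θ^(−4) = θ^(−10) on θ ≥ max(1.7, 3.41) = 3.41.
This density is strictly decreasing in θ, so the posterior mode lies at the lower boundary of the support.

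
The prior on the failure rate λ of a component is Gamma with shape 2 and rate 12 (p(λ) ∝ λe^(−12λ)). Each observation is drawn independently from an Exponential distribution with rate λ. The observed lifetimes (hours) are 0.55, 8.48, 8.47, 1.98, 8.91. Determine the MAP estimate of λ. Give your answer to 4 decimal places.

The Exponential(rate=λ) likelihood is ∝ λ^n e^(−λΣtᵢ). Here n = 5 and Σtᵢ = 0.55 + 8.48 + 8.47 + 1.98 + 8.91 = 28.39.
Posterior ∝ λe^(−12λ) · λ^5e^(−28.39λ) = λ^6e^(−40.39λ), i.e. Gamma(7, 40.39).
Mode = (a−1)/b = 6/40.39 ≈ 0.1486.

λ̂_MAP = 0.1486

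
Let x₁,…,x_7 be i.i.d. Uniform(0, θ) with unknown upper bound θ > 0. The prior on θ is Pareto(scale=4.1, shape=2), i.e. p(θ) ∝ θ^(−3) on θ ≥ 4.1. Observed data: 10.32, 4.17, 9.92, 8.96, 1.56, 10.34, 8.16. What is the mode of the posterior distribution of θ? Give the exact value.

θ̂_MAP = 10.34

The Uniform(0, θ) likelihood is θ^(−n) for θ ≥ max(xᵢ), zero otherwise. Here max(xᵢ) = 10.34.
Posterior ∝ θ^(−3) · θ^(−7) = θ^(−10) on θ ≥ max(4.1, 10.34) = 10.34.
This density is strictly decreasing in θ, so the posterior mode lies at the lower boundary of the support.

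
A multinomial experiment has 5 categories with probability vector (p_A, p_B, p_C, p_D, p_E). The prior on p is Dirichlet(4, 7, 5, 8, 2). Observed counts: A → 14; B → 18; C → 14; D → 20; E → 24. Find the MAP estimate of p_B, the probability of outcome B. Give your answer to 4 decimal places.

MAP estimate of p_B = 0.2162

The posterior is Dirichlet(αᵢ + nᵢ) = Dirichlet(18, 25, 19, 28, 26).
For a Dirichlet(a₁,…,a_K) with all aᵢ > 1, the mode has j-th component (aⱼ − 1)/(Σaᵢ − K).
Here Σaᵢ = 116 and K = 5, so p_B = (25 − 1)/(116 − 5) = 24/111 ≈ 0.2162.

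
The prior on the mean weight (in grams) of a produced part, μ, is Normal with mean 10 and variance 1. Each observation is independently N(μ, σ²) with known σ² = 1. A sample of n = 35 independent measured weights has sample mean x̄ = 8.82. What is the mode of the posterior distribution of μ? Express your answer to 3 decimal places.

n = 35, x̄ = 8.82.
For a Normal prior and Normal likelihood with known variance, the posterior is Normal; its mode equals its mean, the precision-weighted average.
Prior precision 1/σ₀² = 1/1 = 1; data precision n/σ² = 35/1 = 35.
μ̂ = (1·10 + 35·8.82) / (1 + 35) = 318.7/36 = 3187/360 ≈ 8.853.

μ̂_MAP = 8.853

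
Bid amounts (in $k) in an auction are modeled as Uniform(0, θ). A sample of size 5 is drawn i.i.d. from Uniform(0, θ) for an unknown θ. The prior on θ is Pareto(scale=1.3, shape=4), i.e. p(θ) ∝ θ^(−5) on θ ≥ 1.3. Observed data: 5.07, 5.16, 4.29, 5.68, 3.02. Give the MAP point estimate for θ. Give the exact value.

The Uniform(0, θ) likelihood is θ^(−n) for θ ≥ max(xᵢ), zero otherwise. Here max(xᵢ) = 5.68.
Posterior ∝ θ^(−5) · θ^(−5) = θ^(−10) on θ ≥ max(1.3, 5.68) = 5.68.
This density is strictly decreasing in θ, so the posterior mode lies at the lower boundary of the support.

θ̂_MAP = 5.68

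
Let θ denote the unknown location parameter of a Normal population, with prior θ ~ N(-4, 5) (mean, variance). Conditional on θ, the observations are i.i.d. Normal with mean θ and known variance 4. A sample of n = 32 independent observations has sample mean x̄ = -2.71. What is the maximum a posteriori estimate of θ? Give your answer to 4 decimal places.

θ̂_MAP = -2.7415

n = 32, x̄ = -2.71.
For a Normal prior and Normal likelihood with known variance, the posterior is Normal; its mode equals its mean, the precision-weighted average.
Prior precision 1/σ₀² = 1/5 = 0.2; data precision n/σ² = 32/4 = 8.
θ̂ = (0.2·(-4) + 8·(-2.71)) / (0.2 + 8) = (-22.48)/8.2 = -562/205 ≈ -2.7415.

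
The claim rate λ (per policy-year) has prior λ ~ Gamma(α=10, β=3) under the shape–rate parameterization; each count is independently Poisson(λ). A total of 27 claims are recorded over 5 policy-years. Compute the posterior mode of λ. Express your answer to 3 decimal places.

λ̂_MAP = 4.500

Σxᵢ = 27, n = 5.
Posterior ∝ λ^9e^(−3λ) · λ^27e^(−5λ) = λ^36e^(−8λ), i.e. Gamma(shape=37, rate=8).
The mode of a Gamma(a, b) with a ≥ 1 (shape–rate) is (a−1)/b = 36/8 ≈ 4.500.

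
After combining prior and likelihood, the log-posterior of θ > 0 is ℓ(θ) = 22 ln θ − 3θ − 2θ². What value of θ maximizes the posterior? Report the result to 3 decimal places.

θ̂_MAP = 2.000

ℓ'(θ) = 22/θ − 3 − 4θ. Setting this to zero and multiplying by θ: 4θ² + 3θ − 22 = 0.
θ = (−3 + √(3² + 4·4·22)) / (2·4) = (−3 + √361) / 8 = (−3 + 19)/8 = 2.
ℓ''(θ) = −22/θ² − 4 < 0, confirming a maximum.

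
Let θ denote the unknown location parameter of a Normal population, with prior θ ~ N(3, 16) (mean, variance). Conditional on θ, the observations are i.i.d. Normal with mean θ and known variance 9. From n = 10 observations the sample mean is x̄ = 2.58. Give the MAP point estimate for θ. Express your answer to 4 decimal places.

n = 10, x̄ = 2.58.
For a Normal prior and Normal likelihood with known variance, the posterior is Normal; its mode equals its mean, the precision-weighted average.
Prior precision 1/σ₀² = 1/16 = 0.0625; data precision n/σ² = 10/9.
θ̂ = (0.0625·3 + (10/9)·2.58) / (0.0625 + 10/9) = (733/240)/(169/144) = 2199/845 ≈ 2.6024.

θ̂_MAP = 2.6024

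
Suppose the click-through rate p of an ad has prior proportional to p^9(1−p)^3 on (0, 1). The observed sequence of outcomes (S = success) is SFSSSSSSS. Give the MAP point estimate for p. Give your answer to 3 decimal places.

The prior density ∝ p^9(1−p)^3 is the kernel of Beta(10, 4).
Data: 8 successes in 9 trials (from the sequence). The binomial likelihood contributes p^8(1−p)^1, so the posterior is Beta(10+8, 4+1) = Beta(18, 5).
For Beta(a, b) with a, b > 1 the mode is (a−1)/(a+b−2) = 17/21 ≈ 0.810.

p̂_MAP = 0.810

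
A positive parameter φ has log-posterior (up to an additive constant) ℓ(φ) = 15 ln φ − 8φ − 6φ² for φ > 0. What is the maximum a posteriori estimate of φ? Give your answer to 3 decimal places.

ℓ'(φ) = 15/φ − 8 − 12φ. Setting this to zero and multiplying by φ: 12φ² + 8φ − 15 = 0.
φ = (−8 + √(8² + 4·12·15)) / (2·12) = (−8 + √784) / 24 = (−8 + 28)/24 = 5/6.
ℓ''(φ) = −15/φ² − 12 < 0, confirming a maximum.

φ̂_MAP = 0.833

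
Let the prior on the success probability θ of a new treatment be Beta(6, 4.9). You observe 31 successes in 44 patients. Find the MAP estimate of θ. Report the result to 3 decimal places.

Prior: Beta(6, 4.9).
Data: 31 successes in 44 trials. The binomial likelihood contributes θ^31(1−θ)^13, so the posterior is Beta(6+31, 4.9+13) = Beta(37, 17.9).
For Beta(a, b) with a, b > 1 the mode is (a−1)/(a+b−2) = 36/52.9 ≈ 0.681.

θ̂_MAP = 0.681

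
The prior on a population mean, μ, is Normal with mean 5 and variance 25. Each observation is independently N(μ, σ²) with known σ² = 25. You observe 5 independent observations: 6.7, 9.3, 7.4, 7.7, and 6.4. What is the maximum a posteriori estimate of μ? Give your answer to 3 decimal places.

μ̂_MAP = 7.083

n = 5; x̄ = (6.7 + 9.3 + 7.4 + 7.7 + 6.4)/5 = 37.5/5 = 7.5.
For a Normal prior and Normal likelihood with known variance, the posterior is Normal; its mode equals its mean, the precision-weighted average.
Prior precision 1/σ₀² = 1/25 = 0.04; data precision n/σ² = 5/25 = 0.2.
μ̂ = (0.04·5 + 0.2·7.5) / (0.04 + 0.2) = 1.7/0.24 = 85/12 ≈ 7.083.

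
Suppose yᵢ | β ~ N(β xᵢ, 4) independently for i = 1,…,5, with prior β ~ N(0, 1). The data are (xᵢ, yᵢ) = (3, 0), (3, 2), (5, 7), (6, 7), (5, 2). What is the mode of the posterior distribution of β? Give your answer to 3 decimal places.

log p(β | y) = −Σ(yᵢ − βxᵢ)²/(2·4) − β²/(2·1) + const.
Setting the derivative to zero: Σxᵢ(yᵢ − βxᵢ)/4 − β/1 = 0, so β = Σxᵢyᵢ / (Σxᵢ² + σ²/τ²).
Σxᵢyᵢ = 3·0 + 3·2 + 5·7 + 6·7 + 5·2 = 93; Σxᵢ² = 104; σ²/τ² = 4.
β̂_MAP = 93 / (104 + 4) = 93/108 ≈ 0.861.

β̂_MAP = 0.861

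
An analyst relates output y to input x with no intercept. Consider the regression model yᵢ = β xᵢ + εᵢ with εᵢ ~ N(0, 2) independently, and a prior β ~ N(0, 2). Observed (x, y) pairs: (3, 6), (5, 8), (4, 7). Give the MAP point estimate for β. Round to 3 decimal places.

β̂_MAP = 1.686

log p(β | y) = −Σ(yᵢ − βxᵢ)²/(2·2) − β²/(2·2) + const.
Setting the derivative to zero: Σxᵢ(yᵢ − βxᵢ)/2 − β/2 = 0, so β = Σxᵢyᵢ / (Σxᵢ² + σ²/τ²).
Σxᵢyᵢ = 3·6 + 5·8 + 4·7 = 86; Σxᵢ² = 50; σ²/τ² = 1.
β̂_MAP = 86 / (50 + 1) = 86/51 ≈ 1.686.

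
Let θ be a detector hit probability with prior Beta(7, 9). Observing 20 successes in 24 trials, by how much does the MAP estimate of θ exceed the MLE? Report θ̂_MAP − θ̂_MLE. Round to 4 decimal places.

MAP − MLE = -0.1491

Posterior is Beta(27, 13); MAP = (27−1)/(40−2) = 26/38 ≈ 0.68421.
MLE ignores the prior: θ̂_MLE = k/n = 20/24 ≈ 0.83333.
Difference = 26/38 − 20/24 = -17/114 ≈ -0.1491.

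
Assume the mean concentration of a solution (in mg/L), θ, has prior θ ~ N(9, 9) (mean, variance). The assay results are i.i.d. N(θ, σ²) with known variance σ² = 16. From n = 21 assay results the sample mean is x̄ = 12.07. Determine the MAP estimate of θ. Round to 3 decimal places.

n = 21, x̄ = 12.07.
For a Normal prior and Normal likelihood with known variance, the posterior is Normal; its mode equals its mean, the precision-weighted average.
Prior precision 1/σ₀² = 1/9; data precision n/σ² = 21/16 = 1.3125.
θ̂ = ((1/9)·9 + 1.3125·12.07) / (1/9 + 1.3125) = 16.841875/(205/144) = 242523/20500 ≈ 11.830.

θ̂_MAP = 11.830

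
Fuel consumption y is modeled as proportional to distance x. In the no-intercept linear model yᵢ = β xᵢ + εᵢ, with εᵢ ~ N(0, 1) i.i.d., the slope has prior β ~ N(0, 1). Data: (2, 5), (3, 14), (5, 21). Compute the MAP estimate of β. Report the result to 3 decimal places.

log p(β | y) = −Σ(yᵢ − βxᵢ)²/(2·1) − β²/(2·1) + const.
Setting the derivative to zero: Σxᵢ(yᵢ − βxᵢ)/1 − β/1 = 0, so β = Σxᵢyᵢ / (Σxᵢ² + σ²/τ²).
Σxᵢyᵢ = 2·5 + 3·14 + 5·21 = 157; Σxᵢ² = 38; σ²/τ² = 1.
β̂_MAP = 157 / (38 + 1) = 157/39 ≈ 4.026.

β̂_MAP = 4.026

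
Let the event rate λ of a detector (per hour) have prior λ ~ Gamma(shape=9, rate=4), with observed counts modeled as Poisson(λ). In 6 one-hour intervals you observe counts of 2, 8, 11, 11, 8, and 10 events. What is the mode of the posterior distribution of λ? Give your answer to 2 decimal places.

Σxᵢ = 2+8+11+11+8+10 = 50, with n = 6.
Posterior ∝ λ^8e^(−4λ) · λ^50e^(−6λ) = λ^58e^(−10λ), i.e. Gamma(shape=59, rate=10).
The mode of a Gamma(a, b) with a ≥ 1 (shape–rate) is (a−1)/b = 58/10 ≈ 5.80.

λ̂_MAP = 5.80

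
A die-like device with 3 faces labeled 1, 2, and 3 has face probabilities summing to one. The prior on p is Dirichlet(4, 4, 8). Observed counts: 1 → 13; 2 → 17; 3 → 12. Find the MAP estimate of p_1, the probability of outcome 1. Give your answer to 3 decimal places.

MAP estimate: 0.291

The posterior is Dirichlet(αᵢ + nᵢ) = Dirichlet(17, 21, 20).
For a Dirichlet(a₁,…,a_K) with all aᵢ > 1, the mode has j-th component (aⱼ − 1)/(Σaᵢ − K).
Here Σaᵢ = 58 and K = 3, so p_1 = (17 − 1)/(58 − 3) = 16/55 ≈ 0.291.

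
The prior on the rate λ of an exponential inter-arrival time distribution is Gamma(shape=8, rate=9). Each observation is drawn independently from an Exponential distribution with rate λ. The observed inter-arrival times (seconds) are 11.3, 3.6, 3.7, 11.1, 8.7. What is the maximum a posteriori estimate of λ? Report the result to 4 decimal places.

λ̂_MAP = 0.2532

The Exponential(rate=λ) likelihood is ∝ λ^n e^(−λΣtᵢ). Here n = 5 and Σtᵢ = 11.3 + 3.6 + 3.7 + 11.1 + 8.7 = 38.4.
Posterior ∝ λ^7e^(−9λ) · λ^5e^(−38.4λ) = λ^12e^(−47.4λ), i.e. Gamma(13, 47.4).
Mode = (a−1)/b = 12/47.4 ≈ 0.2532.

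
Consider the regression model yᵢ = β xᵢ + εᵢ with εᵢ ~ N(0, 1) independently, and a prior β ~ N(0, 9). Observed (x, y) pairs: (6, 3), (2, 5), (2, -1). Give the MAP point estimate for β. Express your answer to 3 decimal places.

log p(β | y) = −Σ(yᵢ − βxᵢ)²/(2·1) − β²/(2·9) + const.
Setting the derivative to zero: Σxᵢ(yᵢ − βxᵢ)/1 − β/9 = 0, so β = Σxᵢyᵢ / (Σxᵢ² + σ²/τ²).
Σxᵢyᵢ = 6·3 + 2·5 + 2·(-1) = 26; Σxᵢ² = 44; σ²/τ² = 1/9.
β̂_MAP = 26 / (44 + 1/9) = 26/(397/9) = 234/397 ≈ 0.589.

β̂_MAP = 0.589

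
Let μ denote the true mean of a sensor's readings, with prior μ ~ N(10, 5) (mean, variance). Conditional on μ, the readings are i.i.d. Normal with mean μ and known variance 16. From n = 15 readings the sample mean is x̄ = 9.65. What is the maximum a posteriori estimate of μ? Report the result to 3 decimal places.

μ̂_MAP = 9.712

n = 15, x̄ = 9.65.
For a Normal prior and Normal likelihood with known variance, the posterior is Normal; its mode equals its mean, the precision-weighted average.
Prior precision 1/σ₀² = 1/5 = 0.2; data precision n/σ² = 15/16 = 0.9375.
μ̂ = (0.2·10 + 0.9375·9.65) / (0.2 + 0.9375) = 11.046875/1.1375 = 505/52 ≈ 9.712.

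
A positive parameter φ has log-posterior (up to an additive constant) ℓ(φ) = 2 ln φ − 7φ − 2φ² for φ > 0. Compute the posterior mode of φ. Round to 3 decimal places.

φ̂_MAP = 0.250

ℓ'(φ) = 2/φ − 7 − 4φ. Setting this to zero and multiplying by φ: 4φ² + 7φ − 2 = 0.
φ = (−7 + √(7² + 4·4·2)) / (2·4) = (−7 + √81) / 8 = (−7 + 9)/8 = 1/4.
ℓ''(φ) = −2/φ² − 4 < 0, confirming a maximum.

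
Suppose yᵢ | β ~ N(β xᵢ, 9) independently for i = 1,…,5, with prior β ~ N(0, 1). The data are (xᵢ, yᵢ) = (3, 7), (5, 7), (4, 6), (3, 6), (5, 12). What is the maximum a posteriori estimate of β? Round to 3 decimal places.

log p(β | y) = −Σ(yᵢ − βxᵢ)²/(2·9) − β²/(2·1) + const.
Setting the derivative to zero: Σxᵢ(yᵢ − βxᵢ)/9 − β/1 = 0, so β = Σxᵢyᵢ / (Σxᵢ² + σ²/τ²).
Σxᵢyᵢ = 3·7 + 5·7 + 4·6 + 3·6 + 5·12 = 158; Σxᵢ² = 84; σ²/τ² = 9.
β̂_MAP = 158 / (84 + 9) = 158/93 ≈ 1.699.

β̂_MAP = 1.699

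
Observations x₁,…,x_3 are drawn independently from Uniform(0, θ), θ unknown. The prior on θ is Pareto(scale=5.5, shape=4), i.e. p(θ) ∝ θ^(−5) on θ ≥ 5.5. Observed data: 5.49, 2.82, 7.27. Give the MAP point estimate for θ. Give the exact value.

The Uniform(0, θ) likelihood is θ^(−n) for θ ≥ max(xᵢ), zero otherwise. Here max(xᵢ) = 7.27.
Posterior ∝ θ^(−5) · θ^(−3) = θ^(−8) on θ ≥ max(5.5, 7.27) = 7.27.
This density is strictly decreasing in θ, so the posterior mode lies at the lower boundary of the support.

θ̂_MAP = 7.27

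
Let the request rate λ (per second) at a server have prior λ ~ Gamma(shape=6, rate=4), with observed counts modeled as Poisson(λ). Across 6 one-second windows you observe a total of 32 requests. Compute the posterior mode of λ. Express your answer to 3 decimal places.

λ̂_MAP = 3.700

Σxᵢ = 32, n = 6.
Posterior ∝ λ^5e^(−4λ) · λ^32e^(−6λ) = λ^37e^(−10λ), i.e. Gamma(shape=38, rate=10).
The mode of a Gamma(a, b) with a ≥ 1 (shape–rate) is (a−1)/b = 37/10 ≈ 3.700.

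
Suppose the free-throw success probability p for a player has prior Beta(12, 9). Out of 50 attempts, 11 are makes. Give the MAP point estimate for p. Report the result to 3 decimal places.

p̂_MAP = 0.319

Prior: Beta(12, 9).
Data: 11 successes in 50 trials. The binomial likelihood contributes p^11(1−p)^39, so the posterior is Beta(12+11, 9+39) = Beta(23, 48).
For Beta(a, b) with a, b > 1 the mode is (a−1)/(a+b−2) = 22/69 ≈ 0.319.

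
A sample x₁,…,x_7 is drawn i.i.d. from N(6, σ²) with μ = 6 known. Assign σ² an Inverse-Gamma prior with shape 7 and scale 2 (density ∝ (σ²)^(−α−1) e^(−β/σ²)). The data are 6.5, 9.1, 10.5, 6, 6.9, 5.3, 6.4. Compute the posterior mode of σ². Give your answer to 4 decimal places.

Sum of squared deviations about the known mean: SS = (6.5−6)² + (9.1−6)² + (10.5−6)² + (6−6)² + (6.9−6)² + (5.3−6)² + (6.4−6)² = 31.57.
The Normal likelihood contributes (σ²)^(−n/2) exp(−SS/(2σ²)), so the posterior is Inverse-Gamma(α + n/2, β + SS/2) = Inverse-Gamma(10.5, 17.785).
The mode of Inverse-Gamma(a, b) is b/(a+1) = 17.785/11.5 ≈ 1.5465.

σ̂²_MAP = 1.5465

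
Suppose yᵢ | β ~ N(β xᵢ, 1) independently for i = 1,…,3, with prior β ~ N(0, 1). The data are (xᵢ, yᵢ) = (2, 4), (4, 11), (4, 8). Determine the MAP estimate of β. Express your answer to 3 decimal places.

β̂_MAP = 2.270

log p(β | y) = −Σ(yᵢ − βxᵢ)²/(2·1) − β²/(2·1) + const.
Setting the derivative to zero: Σxᵢ(yᵢ − βxᵢ)/1 − β/1 = 0, so β = Σxᵢyᵢ / (Σxᵢ² + σ²/τ²).
Σxᵢyᵢ = 2·4 + 4·11 + 4·8 = 84; Σxᵢ² = 36; σ²/τ² = 1.
β̂_MAP = 84 / (36 + 1) = 84/37 ≈ 2.270.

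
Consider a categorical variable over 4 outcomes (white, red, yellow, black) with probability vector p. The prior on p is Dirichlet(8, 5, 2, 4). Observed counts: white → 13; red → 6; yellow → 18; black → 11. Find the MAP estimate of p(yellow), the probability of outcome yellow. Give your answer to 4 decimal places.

The posterior is Dirichlet(αᵢ + nᵢ) = Dirichlet(21, 11, 20, 15).
For a Dirichlet(a₁,…,a_K) with all aᵢ > 1, the mode has j-th component (aⱼ − 1)/(Σaᵢ − K).
Here Σaᵢ = 67 and K = 4, so p(yellow) = (20 − 1)/(67 − 4) = 19/63 ≈ 0.3016.

MAP estimate of p(yellow) = 0.3016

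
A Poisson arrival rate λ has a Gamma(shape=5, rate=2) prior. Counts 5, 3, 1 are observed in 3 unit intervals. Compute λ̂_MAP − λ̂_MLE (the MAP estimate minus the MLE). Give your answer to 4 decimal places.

MAP − MLE = -0.4000

Σxᵢ = 9. Posterior is Gamma(14, 5); MAP = (14−1)/5 = 13/5 ≈ 2.60000.
MLE = x̄ = 9/3 ≈ 3.00000.
Difference = 13/5 − 9/3 = -2/5 ≈ -0.4000.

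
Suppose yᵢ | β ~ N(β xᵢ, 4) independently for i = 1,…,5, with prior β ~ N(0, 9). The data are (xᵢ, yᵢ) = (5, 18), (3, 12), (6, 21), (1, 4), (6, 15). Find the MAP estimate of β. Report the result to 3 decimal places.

β̂_MAP = 3.220

log p(β | y) = −Σ(yᵢ − βxᵢ)²/(2·4) − β²/(2·9) + const.
Setting the derivative to zero: Σxᵢ(yᵢ − βxᵢ)/4 − β/9 = 0, so β = Σxᵢyᵢ / (Σxᵢ² + σ²/τ²).
Σxᵢyᵢ = 5·18 + 3·12 + 6·21 + 1·4 + 6·15 = 346; Σxᵢ² = 107; σ²/τ² = 4/9.
β̂_MAP = 346 / (107 + 4/9) = 346/(967/9) = 3114/967 ≈ 3.220.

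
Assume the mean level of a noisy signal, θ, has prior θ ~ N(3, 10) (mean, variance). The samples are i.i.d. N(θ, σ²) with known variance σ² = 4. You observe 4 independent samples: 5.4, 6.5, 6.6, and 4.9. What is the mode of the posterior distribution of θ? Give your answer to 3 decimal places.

θ̂_MAP = 5.591

n = 4; x̄ = (5.4 + 6.5 + 6.6 + 4.9)/4 = 23.4/4 = 5.85.
For a Normal prior and Normal likelihood with known variance, the posterior is Normal; its mode equals its mean, the precision-weighted average.
Prior precision 1/σ₀² = 1/10 = 0.1; data precision n/σ² = 4/4 = 1.
θ̂ = (0.1·3 + 1·5.85) / (0.1 + 1) = 6.15/1.1 = 123/22 ≈ 5.591.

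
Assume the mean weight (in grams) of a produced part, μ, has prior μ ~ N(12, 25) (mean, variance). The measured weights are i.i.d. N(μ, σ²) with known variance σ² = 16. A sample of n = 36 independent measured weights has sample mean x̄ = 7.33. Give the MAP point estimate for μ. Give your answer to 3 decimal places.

μ̂_MAP = 7.412

n = 36, x̄ = 7.33.
For a Normal prior and Normal likelihood with known variance, the posterior is Normal; its mode equals its mean, the precision-weighted average.
Prior precision 1/σ₀² = 1/25 = 0.04; data precision n/σ² = 36/16 = 2.25.
μ̂ = (0.04·12 + 2.25·7.33) / (0.04 + 2.25) = 16.9725/2.29 = 6789/916 ≈ 7.412.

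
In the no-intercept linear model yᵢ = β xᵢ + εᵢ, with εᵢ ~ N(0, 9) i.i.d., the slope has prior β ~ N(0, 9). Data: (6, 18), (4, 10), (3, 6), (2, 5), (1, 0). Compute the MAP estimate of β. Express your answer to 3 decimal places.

β̂_MAP = 2.627

log p(β | y) = −Σ(yᵢ − βxᵢ)²/(2·9) − β²/(2·9) + const.
Setting the derivative to zero: Σxᵢ(yᵢ − βxᵢ)/9 − β/9 = 0, so β = Σxᵢyᵢ / (Σxᵢ² + σ²/τ²).
Σxᵢyᵢ = 6·18 + 4·10 + 3·6 + 2·5 + 1·0 = 176; Σxᵢ² = 66; σ²/τ² = 1.
β̂_MAP = 176 / (66 + 1) = 176/67 ≈ 2.627.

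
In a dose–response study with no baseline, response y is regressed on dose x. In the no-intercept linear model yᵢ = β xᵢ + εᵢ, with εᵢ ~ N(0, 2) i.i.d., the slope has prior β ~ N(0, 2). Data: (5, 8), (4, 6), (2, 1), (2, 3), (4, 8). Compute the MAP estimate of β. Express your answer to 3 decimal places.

β̂_MAP = 1.576

log p(β | y) = −Σ(yᵢ − βxᵢ)²/(2·2) − β²/(2·2) + const.
Setting the derivative to zero: Σxᵢ(yᵢ − βxᵢ)/2 − β/2 = 0, so β = Σxᵢyᵢ / (Σxᵢ² + σ²/τ²).
Σxᵢyᵢ = 5·8 + 4·6 + 2·1 + 2·3 + 4·8 = 104; Σxᵢ² = 65; σ²/τ² = 1.
β̂_MAP = 104 / (65 + 1) = 104/66 ≈ 1.576.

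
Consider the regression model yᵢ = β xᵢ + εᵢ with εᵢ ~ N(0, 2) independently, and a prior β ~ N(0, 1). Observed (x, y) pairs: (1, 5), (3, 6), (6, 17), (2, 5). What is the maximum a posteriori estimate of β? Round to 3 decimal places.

β̂_MAP = 2.596

log p(β | y) = −Σ(yᵢ − βxᵢ)²/(2·2) − β²/(2·1) + const.
Setting the derivative to zero: Σxᵢ(yᵢ − βxᵢ)/2 − β/1 = 0, so β = Σxᵢyᵢ / (Σxᵢ² + σ²/τ²).
Σxᵢyᵢ = 1·5 + 3·6 + 6·17 + 2·5 = 135; Σxᵢ² = 50; σ²/τ² = 2.
β̂_MAP = 135 / (50 + 2) = 135/52 ≈ 2.596.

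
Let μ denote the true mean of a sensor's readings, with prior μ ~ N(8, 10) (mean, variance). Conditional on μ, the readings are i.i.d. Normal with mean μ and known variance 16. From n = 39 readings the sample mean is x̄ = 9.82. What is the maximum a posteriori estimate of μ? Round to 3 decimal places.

n = 39, x̄ = 9.82.
For a Normal prior and Normal likelihood with known variance, the posterior is Normal; its mode equals its mean, the precision-weighted average.
Prior precision 1/σ₀² = 1/10 = 0.1; data precision n/σ² = 39/16 = 2.4375.
μ̂ = (0.1·8 + 2.4375·9.82) / (0.1 + 2.4375) = 24.73625/2.5375 = 2827/290 ≈ 9.748.

μ̂_MAP = 9.748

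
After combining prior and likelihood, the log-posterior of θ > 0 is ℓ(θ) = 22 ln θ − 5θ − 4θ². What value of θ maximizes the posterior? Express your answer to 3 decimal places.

ℓ'(θ) = 22/θ − 5 − 8θ. Setting this to zero and multiplying by θ: 8θ² + 5θ − 22 = 0.
θ = (−5 + √(5² + 4·8·22)) / (2·8) = (−5 + √729) / 16 = (−5 + 27)/16 = 11/8.
ℓ''(θ) = −22/θ² − 8 < 0, confirming a maximum.

θ̂_MAP = 1.375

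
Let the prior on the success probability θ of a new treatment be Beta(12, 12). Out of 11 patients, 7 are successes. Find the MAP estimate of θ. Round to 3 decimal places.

θ̂_MAP = 0.545

Prior: Beta(12, 12).
Data: 7 successes in 11 trials. The binomial likelihood contributes θ^7(1−θ)^4, so the posterior is Beta(12+7, 12+4) = Beta(19, 16).
For Beta(a, b) with a, b > 1 the mode is (a−1)/(a+b−2) = 18/33 ≈ 0.545.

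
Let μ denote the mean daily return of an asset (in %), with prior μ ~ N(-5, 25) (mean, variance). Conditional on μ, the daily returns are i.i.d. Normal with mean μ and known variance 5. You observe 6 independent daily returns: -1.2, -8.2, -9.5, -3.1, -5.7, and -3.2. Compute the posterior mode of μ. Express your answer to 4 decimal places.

μ̂_MAP = -5.1452

n = 6; x̄ = ((-1.2) + (-8.2) + (-9.5) + (-3.1) + (-5.7) + (-3.2))/6 = -30.9/6 = -5.15.
For a Normal prior and Normal likelihood with known variance, the posterior is Normal; its mode equals its mean, the precision-weighted average.
Prior precision 1/σ₀² = 1/25 = 0.04; data precision n/σ² = 6/5 = 1.2.
μ̂ = (0.04·(-5) + 1.2·(-5.15)) / (0.04 + 1.2) = (-6.38)/1.24 = -319/62 ≈ -5.1452.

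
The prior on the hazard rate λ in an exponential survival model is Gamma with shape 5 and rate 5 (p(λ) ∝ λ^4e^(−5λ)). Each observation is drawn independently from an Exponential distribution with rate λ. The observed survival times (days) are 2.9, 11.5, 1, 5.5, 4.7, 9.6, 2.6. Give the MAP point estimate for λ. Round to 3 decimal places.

λ̂_MAP = 0.257

The Exponential(rate=λ) likelihood is ∝ λ^n e^(−λΣtᵢ). Here n = 7 and Σtᵢ = 2.9 + 11.5 + 1 + 5.5 + 4.7 + 9.6 + 2.6 = 37.8.
Posterior ∝ λ^4e^(−5λ) · λ^7e^(−37.8λ) = λ^11e^(−42.8λ), i.e. Gamma(12, 42.8).
Mode = (a−1)/b = 11/42.8 ≈ 0.257.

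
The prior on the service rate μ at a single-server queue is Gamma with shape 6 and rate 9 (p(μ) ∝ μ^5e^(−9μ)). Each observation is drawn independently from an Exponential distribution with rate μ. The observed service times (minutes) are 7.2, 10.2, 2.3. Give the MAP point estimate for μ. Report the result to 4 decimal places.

The Exponential(rate=μ) likelihood is ∝ μ^n e^(−μΣtᵢ). Here n = 3 and Σtᵢ = 7.2 + 10.2 + 2.3 = 19.7.
Posterior ∝ μ^5e^(−9μ) · μ^3e^(−19.7μ) = μ^8e^(−28.7μ), i.e. Gamma(9, 28.7).
Mode = (a−1)/b = 8/28.7 ≈ 0.2787.

μ̂_MAP = 0.2787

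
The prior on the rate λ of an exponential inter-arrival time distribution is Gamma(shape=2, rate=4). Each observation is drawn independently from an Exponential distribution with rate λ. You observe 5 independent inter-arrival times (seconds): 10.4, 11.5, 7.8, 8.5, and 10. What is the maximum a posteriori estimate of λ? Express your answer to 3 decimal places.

The Exponential(rate=λ) likelihood is ∝ λ^n e^(−λΣtᵢ). Here n = 5 and Σtᵢ = 10.4 + 11.5 + 7.8 + 8.5 + 10 = 48.2.
Posterior ∝ λe^(−4λ) · λ^5e^(−48.2λ) = λ^6e^(−52.2λ), i.e. Gamma(7, 52.2).
Mode = (a−1)/b = 6/52.2 ≈ 0.115.

λ̂_MAP = 0.115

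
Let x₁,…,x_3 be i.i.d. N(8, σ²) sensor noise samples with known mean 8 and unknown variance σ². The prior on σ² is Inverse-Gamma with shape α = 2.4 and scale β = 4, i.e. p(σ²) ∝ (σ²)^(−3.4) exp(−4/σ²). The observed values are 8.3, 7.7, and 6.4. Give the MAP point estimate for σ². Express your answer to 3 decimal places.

Sum of squared deviations about the known mean: SS = (8.3−8)² + (7.7−8)² + (6.4−8)² = 2.74.
The Normal likelihood contributes (σ²)^(−n/2) exp(−SS/(2σ²)), so the posterior is Inverse-Gamma(α + n/2, β + SS/2) = Inverse-Gamma(3.9, 5.37).
The mode of Inverse-Gamma(a, b) is b/(a+1) = 5.37/4.9 ≈ 1.096.

σ̂²_MAP = 1.096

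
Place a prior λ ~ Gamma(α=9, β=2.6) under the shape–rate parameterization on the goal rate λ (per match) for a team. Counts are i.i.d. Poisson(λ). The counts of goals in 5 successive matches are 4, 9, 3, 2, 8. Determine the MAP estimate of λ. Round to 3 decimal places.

Σxᵢ = 4+9+3+2+8 = 26, with n = 5.
Posterior ∝ λ^8e^(−2.6λ) · λ^26e^(−5λ) = λ^34e^(−7.6λ), i.e. Gamma(shape=35, rate=7.6).
The mode of a Gamma(a, b) with a ≥ 1 (shape–rate) is (a−1)/b = 34/7.6 ≈ 4.474.

λ̂_MAP = 4.474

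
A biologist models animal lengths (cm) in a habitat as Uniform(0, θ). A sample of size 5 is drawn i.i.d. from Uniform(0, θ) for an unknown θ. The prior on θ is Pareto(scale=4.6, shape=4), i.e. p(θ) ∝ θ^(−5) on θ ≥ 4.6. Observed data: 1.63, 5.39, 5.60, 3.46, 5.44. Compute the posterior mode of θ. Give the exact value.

θ̂_MAP = 5.60

The Uniform(0, θ) likelihood is θ^(−n) for θ ≥ max(xᵢ), zero otherwise. Here max(xᵢ) = 5.60.
Posterior ∝ θ^(−5) · θ^(−5) = θ^(−10) on θ ≥ max(4.6, 5.60) = 5.60.
This density is strictly decreasing in θ, so the posterior mode lies at the lower boundary of the support.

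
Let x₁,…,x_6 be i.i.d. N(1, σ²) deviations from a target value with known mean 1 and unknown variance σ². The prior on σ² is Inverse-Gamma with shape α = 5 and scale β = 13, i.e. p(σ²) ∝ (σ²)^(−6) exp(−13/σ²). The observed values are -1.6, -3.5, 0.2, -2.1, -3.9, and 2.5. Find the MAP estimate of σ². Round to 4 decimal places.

σ̂²_MAP = 4.9733

Sum of squared deviations about the known mean: SS = (-1.6−1)² + (-3.5−1)² + (0.2−1)² + (-2.1−1)² + (-3.9−1)² + (2.5−1)² = 63.52.
The Normal likelihood contributes (σ²)^(−n/2) exp(−SS/(2σ²)), so the posterior is Inverse-Gamma(α + n/2, β + SS/2) = Inverse-Gamma(8, 44.76).
The mode of Inverse-Gamma(a, b) is b/(a+1) = 44.76/9 ≈ 4.9733.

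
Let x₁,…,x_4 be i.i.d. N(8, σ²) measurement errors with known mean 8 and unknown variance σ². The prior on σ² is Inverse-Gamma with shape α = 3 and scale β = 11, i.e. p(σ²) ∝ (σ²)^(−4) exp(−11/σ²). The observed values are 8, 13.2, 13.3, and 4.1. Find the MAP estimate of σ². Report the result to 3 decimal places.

σ̂²_MAP = 7.695

Sum of squared deviations about the known mean: SS = (8−8)² + (13.2−8)² + (13.3−8)² + (4.1−8)² = 70.34.
The Normal likelihood contributes (σ²)^(−n/2) exp(−SS/(2σ²)), so the posterior is Inverse-Gamma(α + n/2, β + SS/2) = Inverse-Gamma(5, 46.17).
The mode of Inverse-Gamma(a, b) is b/(a+1) = 46.17/6 ≈ 7.695.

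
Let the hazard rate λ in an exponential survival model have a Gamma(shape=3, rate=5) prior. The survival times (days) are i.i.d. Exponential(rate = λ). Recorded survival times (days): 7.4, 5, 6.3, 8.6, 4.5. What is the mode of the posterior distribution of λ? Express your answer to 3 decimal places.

The Exponential(rate=λ) likelihood is ∝ λ^n e^(−λΣtᵢ). Here n = 5 and Σtᵢ = 7.4 + 5 + 6.3 + 8.6 + 4.5 = 31.8.
Posterior ∝ λ^2e^(−5λ) · λ^5e^(−31.8λ) = λ^7e^(−36.8λ), i.e. Gamma(8, 36.8).
Mode = (a−1)/b = 7/36.8 ≈ 0.190.

λ̂_MAP = 0.190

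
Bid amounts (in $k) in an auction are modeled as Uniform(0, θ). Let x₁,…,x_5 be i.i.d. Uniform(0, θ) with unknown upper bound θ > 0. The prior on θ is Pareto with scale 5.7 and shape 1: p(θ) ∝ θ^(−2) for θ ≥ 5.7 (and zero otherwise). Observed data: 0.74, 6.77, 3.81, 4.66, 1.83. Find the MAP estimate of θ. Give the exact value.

θ̂_MAP = 6.77

The Uniform(0, θ) likelihood is θ^(−n) for θ ≥ max(xᵢ), zero otherwise. Here max(xᵢ) = 6.77.
Posterior ∝ θ^(−2) · θ^(−5) = θ^(−7) on θ ≥ max(5.7, 6.77) = 6.77.
This density is strictly decreasing in θ, so the posterior mode lies at the lower boundary of the support.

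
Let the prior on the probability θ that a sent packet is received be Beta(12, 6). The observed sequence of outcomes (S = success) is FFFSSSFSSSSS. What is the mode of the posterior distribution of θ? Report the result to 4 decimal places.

θ̂_MAP = 0.6786

Prior: Beta(12, 6).
Data: 8 successes in 12 trials (from the sequence). The binomial likelihood contributes θ^8(1−θ)^4, so the posterior is Beta(12+8, 6+4) = Beta(20, 10).
For Beta(a, b) with a, b > 1 the mode is (a−1)/(a+b−2) = 19/28 ≈ 0.6786.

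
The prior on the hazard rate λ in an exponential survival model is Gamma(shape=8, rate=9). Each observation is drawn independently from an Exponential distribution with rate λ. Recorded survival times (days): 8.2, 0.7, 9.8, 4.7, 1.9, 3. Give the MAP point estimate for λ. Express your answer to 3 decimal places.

λ̂_MAP = 0.349

The Exponential(rate=λ) likelihood is ∝ λ^n e^(−λΣtᵢ). Here n = 6 and Σtᵢ = 8.2 + 0.7 + 9.8 + 4.7 + 1.9 + 3 = 28.3.
Posterior ∝ λ^7e^(−9λ) · λ^6e^(−28.3λ) = λ^13e^(−37.3λ), i.e. Gamma(14, 37.3).
Mode = (a−1)/b = 13/37.3 ≈ 0.349.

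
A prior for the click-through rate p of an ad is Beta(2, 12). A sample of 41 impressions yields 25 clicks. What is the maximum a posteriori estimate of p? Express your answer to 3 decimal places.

p̂_MAP = 0.491

Prior: Beta(2, 12).
Data: 25 successes in 41 trials. The binomial likelihood contributes p^25(1−p)^16, so the posterior is Beta(2+25, 12+16) = Beta(27, 28).
For Beta(a, b) with a, b > 1 the mode is (a−1)/(a+b−2) = 26/53 ≈ 0.491.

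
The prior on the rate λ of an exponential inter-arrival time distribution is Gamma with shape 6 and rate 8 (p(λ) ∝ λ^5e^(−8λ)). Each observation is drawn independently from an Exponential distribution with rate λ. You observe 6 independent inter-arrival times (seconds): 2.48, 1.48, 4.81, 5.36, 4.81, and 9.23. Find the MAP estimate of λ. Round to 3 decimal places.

λ̂_MAP = 0.304

The Exponential(rate=λ) likelihood is ∝ λ^n e^(−λΣtᵢ). Here n = 6 and Σtᵢ = 2.48 + 1.48 + 4.81 + 5.36 + 4.81 + 9.23 = 28.17.
Posterior ∝ λ^5e^(−8λ) · λ^6e^(−28.17λ) = λ^11e^(−36.17λ), i.e. Gamma(12, 36.17).
Mode = (a−1)/b = 11/36.17 ≈ 0.304.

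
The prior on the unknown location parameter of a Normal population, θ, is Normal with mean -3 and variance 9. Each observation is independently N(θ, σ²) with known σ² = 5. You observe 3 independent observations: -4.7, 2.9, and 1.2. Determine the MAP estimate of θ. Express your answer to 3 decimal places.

θ̂_MAP = -0.638

n = 3; x̄ = ((-4.7) + 2.9 + 1.2)/3 = -0.6/3 = -0.2.
For a Normal prior and Normal likelihood with known variance, the posterior is Normal; its mode equals its mean, the precision-weighted average.
Prior precision 1/σ₀² = 1/9; data precision n/σ² = 3/5 = 0.6.
θ̂ = ((1/9)·(-3) + 0.6·(-0.2)) / (1/9 + 0.6) = (-34/75)/(32/45) = -0.6375 ≈ -0.638.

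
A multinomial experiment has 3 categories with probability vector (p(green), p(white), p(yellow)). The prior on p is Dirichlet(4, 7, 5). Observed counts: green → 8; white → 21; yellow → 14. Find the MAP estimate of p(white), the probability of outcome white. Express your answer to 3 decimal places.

The posterior is Dirichlet(αᵢ + nᵢ) = Dirichlet(12, 28, 19).
For a Dirichlet(a₁,…,a_K) with all aᵢ > 1, the mode has j-th component (aⱼ − 1)/(Σaᵢ − K).
Here Σaᵢ = 59 and K = 3, so p(white) = (28 − 1)/(59 − 3) = 27/56 ≈ 0.482.

MAP estimate of p(white) = 0.482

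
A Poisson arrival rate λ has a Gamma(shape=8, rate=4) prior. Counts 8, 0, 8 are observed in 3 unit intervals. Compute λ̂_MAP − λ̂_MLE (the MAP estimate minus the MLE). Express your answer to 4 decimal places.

Σxᵢ = 16. Posterior is Gamma(24, 7); MAP = (24−1)/7 = 23/7 ≈ 3.28571.
MLE = x̄ = 16/3 ≈ 5.33333.
Difference = 23/7 − 16/3 = -43/21 ≈ -2.0476.

MAP − MLE = -2.0476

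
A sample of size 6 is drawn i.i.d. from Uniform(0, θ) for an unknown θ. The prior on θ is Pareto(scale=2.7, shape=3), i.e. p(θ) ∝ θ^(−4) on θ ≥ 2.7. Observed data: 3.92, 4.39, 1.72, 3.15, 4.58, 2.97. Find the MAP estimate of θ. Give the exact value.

θ̂_MAP = 4.58

The Uniform(0, θ) likelihood is θ^(−n) for θ ≥ max(xᵢ), zero otherwise. Here max(xᵢ) = 4.58.
Posterior ∝ θ^(−4) · θ^(−6) = θ^(−10) on θ ≥ max(2.7, 4.58) = 4.58.
This density is strictly decreasing in θ, so the posterior mode lies at the lower boundary of the support.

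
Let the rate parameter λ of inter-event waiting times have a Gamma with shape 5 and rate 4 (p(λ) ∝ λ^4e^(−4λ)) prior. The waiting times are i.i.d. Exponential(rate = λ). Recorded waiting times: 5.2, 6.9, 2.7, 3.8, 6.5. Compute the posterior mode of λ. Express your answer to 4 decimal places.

The Exponential(rate=λ) likelihood is ∝ λ^n e^(−λΣtᵢ). Here n = 5 and Σtᵢ = 5.2 + 6.9 + 2.7 + 3.8 + 6.5 = 25.1.
Posterior ∝ λ^4e^(−4λ) · λ^5e^(−25.1λ) = λ^9e^(−29.1λ), i.e. Gamma(10, 29.1).
Mode = (a−1)/b = 9/29.1 ≈ 0.3093.

λ̂_MAP = 0.3093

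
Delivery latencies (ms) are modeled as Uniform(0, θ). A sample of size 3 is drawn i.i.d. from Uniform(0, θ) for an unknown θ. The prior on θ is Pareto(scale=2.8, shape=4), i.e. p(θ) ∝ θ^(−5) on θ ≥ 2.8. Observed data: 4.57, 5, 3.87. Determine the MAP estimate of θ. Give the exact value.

θ̂_MAP = 5

The Uniform(0, θ) likelihood is θ^(−n) for θ ≥ max(xᵢ), zero otherwise. Here max(xᵢ) = 5.
Posterior ∝ θ^(−5) · θ^(−3) = θ^(−8) on θ ≥ max(2.8, 5) = 5.
This density is strictly decreasing in θ, so the posterior mode lies at the lower boundary of the support.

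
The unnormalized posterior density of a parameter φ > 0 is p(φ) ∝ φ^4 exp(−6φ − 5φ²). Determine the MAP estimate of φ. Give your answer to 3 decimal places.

φ̂_MAP = 0.400

ℓ'(φ) = 4/φ − 6 − 10φ. Setting this to zero and multiplying by φ: 10φ² + 6φ − 4 = 0.
φ = (−6 + √(6² + 4·10·4)) / (2·10) = (−6 + √196) / 20 = (−6 + 14)/20 = 2/5.
ℓ''(φ) = −4/φ² − 10 < 0, confirming a maximum.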